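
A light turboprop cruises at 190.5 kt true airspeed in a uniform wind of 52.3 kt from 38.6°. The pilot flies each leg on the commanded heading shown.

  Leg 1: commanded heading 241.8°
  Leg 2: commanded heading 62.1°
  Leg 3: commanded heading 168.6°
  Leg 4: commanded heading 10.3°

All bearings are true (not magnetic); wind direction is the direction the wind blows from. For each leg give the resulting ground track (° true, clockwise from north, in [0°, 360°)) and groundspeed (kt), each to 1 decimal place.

Leg 1: track=236.9°, groundspeed=239.5 kt
Leg 2: track=70.4°, groundspeed=144.1 kt
Leg 3: track=178.7°, groundspeed=227.7 kt
Leg 4: track=0.6°, groundspeed=146.6 kt

Leg 1: heading 241.8°; drift -4.9° → track 236.9°, groundspeed 239.5 kt
Leg 2: heading 62.1°; drift +8.3° → track 70.4°, groundspeed 144.1 kt
Leg 3: heading 168.6°; drift +10.1° → track 178.7°, groundspeed 227.7 kt
Leg 4: heading 10.3°; drift -9.7° → track 0.6°, groundspeed 146.6 kt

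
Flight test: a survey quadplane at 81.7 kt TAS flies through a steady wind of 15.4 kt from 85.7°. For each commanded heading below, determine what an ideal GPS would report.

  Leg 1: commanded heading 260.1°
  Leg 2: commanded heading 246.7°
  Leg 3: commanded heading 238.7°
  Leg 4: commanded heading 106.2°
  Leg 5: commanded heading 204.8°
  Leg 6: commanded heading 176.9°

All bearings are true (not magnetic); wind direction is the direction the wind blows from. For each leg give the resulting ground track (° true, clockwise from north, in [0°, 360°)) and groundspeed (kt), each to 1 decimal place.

Leg 1: heading 260.1°; drift +0.9° → track 261.0°, groundspeed 97.0 kt
Leg 2: heading 246.7°; drift +3.0° → track 249.7°, groundspeed 96.4 kt
Leg 3: heading 238.7°; drift +4.2° → track 242.9°, groundspeed 95.7 kt
Leg 4: heading 106.2°; drift +4.6° → track 110.8°, groundspeed 67.5 kt
Leg 5: heading 204.8°; drift +8.6° → track 213.4°, groundspeed 90.2 kt
Leg 6: heading 176.9°; drift +10.6° → track 187.5°, groundspeed 83.5 kt

Leg 1: track=261.0°, groundspeed=97.0 kt
Leg 2: track=249.7°, groundspeed=96.4 kt
Leg 3: track=242.9°, groundspeed=95.7 kt
Leg 4: track=110.8°, groundspeed=67.5 kt
Leg 5: track=213.4°, groundspeed=90.2 kt
Leg 6: track=187.5°, groundspeed=83.5 kt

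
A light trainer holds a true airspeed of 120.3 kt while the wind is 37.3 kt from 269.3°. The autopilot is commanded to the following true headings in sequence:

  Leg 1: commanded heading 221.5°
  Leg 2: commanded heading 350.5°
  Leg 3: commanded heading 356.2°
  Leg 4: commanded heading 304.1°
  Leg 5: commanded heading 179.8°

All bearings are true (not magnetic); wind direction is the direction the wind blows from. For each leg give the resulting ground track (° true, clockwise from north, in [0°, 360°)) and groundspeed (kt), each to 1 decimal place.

Leg 1: heading 221.5°; drift -16.2° → track 205.3°, groundspeed 99.2 kt
Leg 2: heading 350.5°; drift +17.8° → track 8.3°, groundspeed 120.4 kt
Leg 3: heading 356.2°; drift +17.5° → track 13.7°, groundspeed 124.0 kt
Leg 4: heading 304.1°; drift +13.4° → track 317.5°, groundspeed 92.2 kt
Leg 5: heading 179.8°; drift -17.3° → track 162.5°, groundspeed 125.6 kt

Leg 1: track=205.3°, groundspeed=99.2 kt
Leg 2: track=8.3°, groundspeed=120.4 kt
Leg 3: track=13.7°, groundspeed=124.0 kt
Leg 4: track=317.5°, groundspeed=92.2 kt
Leg 5: track=162.5°, groundspeed=125.6 kt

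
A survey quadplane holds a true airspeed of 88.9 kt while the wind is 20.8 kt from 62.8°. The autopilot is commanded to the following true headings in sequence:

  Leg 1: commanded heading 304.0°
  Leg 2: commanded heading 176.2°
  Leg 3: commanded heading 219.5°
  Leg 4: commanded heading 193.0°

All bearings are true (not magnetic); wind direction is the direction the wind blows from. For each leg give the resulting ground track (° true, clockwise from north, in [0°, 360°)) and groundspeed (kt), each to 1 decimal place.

Leg 1: track=293.6°, groundspeed=100.6 kt
Leg 2: track=187.3°, groundspeed=99.0 kt
Leg 3: track=223.9°, groundspeed=108.3 kt
Leg 4: track=201.8°, groundspeed=103.6 kt

Leg 1: heading 304.0°; drift -10.4° → track 293.6°, groundspeed 100.6 kt
Leg 2: heading 176.2°; drift +11.1° → track 187.3°, groundspeed 99.0 kt
Leg 3: heading 219.5°; drift +4.4° → track 223.9°, groundspeed 108.3 kt
Leg 4: heading 193.0°; drift +8.8° → track 201.8°, groundspeed 103.6 kt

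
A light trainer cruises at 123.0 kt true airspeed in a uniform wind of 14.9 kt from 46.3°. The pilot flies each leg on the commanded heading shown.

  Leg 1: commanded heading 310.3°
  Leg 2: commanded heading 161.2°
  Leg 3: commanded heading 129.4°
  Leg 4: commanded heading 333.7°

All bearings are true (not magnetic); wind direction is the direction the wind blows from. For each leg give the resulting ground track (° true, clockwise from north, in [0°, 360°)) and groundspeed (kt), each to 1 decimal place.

Leg 1: heading 310.3°; drift -6.8° → track 303.5°, groundspeed 125.4 kt
Leg 2: heading 161.2°; drift +6.0° → track 167.2°, groundspeed 130.0 kt
Leg 3: heading 129.4°; drift +7.0° → track 136.4°, groundspeed 122.1 kt
Leg 4: heading 333.7°; drift -6.8° → track 326.9°, groundspeed 119.4 kt

Leg 1: track=303.5°, groundspeed=125.4 kt
Leg 2: track=167.2°, groundspeed=130.0 kt
Leg 3: track=136.4°, groundspeed=122.1 kt
Leg 4: track=326.9°, groundspeed=119.4 kt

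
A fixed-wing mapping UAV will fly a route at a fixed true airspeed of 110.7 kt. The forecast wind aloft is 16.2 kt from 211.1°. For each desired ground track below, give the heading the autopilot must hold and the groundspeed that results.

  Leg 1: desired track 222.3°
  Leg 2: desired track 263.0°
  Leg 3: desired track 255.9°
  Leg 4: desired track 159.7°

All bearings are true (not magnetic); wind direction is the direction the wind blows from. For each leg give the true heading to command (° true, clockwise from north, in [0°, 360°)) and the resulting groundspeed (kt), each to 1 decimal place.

Leg 1: desired track 222.3°; wind correction -1.6° → command heading 220.7°, groundspeed 94.8 kt
Leg 2: desired track 263.0°; wind correction -6.6° → command heading 256.4°, groundspeed 100.0 kt
Leg 3: desired track 255.9°; wind correction -5.9° → command heading 250.0°, groundspeed 98.6 kt
Leg 4: desired track 159.7°; wind correction +6.6° → command heading 166.3°, groundspeed 99.9 kt

Leg 1: heading=220.7°, groundspeed=94.8 kt
Leg 2: heading=256.4°, groundspeed=100.0 kt
Leg 3: heading=250.0°, groundspeed=98.6 kt
Leg 4: heading=166.3°, groundspeed=99.9 kt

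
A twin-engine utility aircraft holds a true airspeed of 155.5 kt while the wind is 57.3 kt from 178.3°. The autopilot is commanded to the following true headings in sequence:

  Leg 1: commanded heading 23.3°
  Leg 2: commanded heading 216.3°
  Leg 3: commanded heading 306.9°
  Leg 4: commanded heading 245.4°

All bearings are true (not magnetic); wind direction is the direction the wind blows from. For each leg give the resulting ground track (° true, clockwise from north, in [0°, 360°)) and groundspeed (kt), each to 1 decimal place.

Leg 1: track=16.6°, groundspeed=208.8 kt
Leg 2: track=234.0°, groundspeed=115.8 kt
Leg 3: track=320.1°, groundspeed=196.4 kt
Leg 4: track=267.0°, groundspeed=143.3 kt

Leg 1: heading 23.3°; drift -6.7° → track 16.6°, groundspeed 208.8 kt
Leg 2: heading 216.3°; drift +17.7° → track 234.0°, groundspeed 115.8 kt
Leg 3: heading 306.9°; drift +13.2° → track 320.1°, groundspeed 196.4 kt
Leg 4: heading 245.4°; drift +21.6° → track 267.0°, groundspeed 143.3 kt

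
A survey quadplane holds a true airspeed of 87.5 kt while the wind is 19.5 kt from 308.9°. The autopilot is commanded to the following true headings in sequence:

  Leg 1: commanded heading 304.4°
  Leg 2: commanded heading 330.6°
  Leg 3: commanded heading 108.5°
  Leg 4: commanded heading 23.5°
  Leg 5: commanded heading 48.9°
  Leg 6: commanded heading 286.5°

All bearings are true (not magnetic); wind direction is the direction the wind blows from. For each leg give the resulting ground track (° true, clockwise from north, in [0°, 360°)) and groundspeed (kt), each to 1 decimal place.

Leg 1: heading 304.4°; drift -1.3° → track 303.1°, groundspeed 68.1 kt
Leg 2: heading 330.6°; drift +5.9° → track 336.5°, groundspeed 69.8 kt
Leg 3: heading 108.5°; drift +3.7° → track 112.2°, groundspeed 106.0 kt
Leg 4: heading 23.5°; drift +12.9° → track 36.4°, groundspeed 84.4 kt
Leg 5: heading 48.9°; drift +11.9° → track 60.8°, groundspeed 92.9 kt
Leg 6: heading 286.5°; drift -6.1° → track 280.4°, groundspeed 69.9 kt

Leg 1: track=303.1°, groundspeed=68.1 kt
Leg 2: track=336.5°, groundspeed=69.8 kt
Leg 3: track=112.2°, groundspeed=106.0 kt
Leg 4: track=36.4°, groundspeed=84.4 kt
Leg 5: track=60.8°, groundspeed=92.9 kt
Leg 6: track=280.4°, groundspeed=69.9 kt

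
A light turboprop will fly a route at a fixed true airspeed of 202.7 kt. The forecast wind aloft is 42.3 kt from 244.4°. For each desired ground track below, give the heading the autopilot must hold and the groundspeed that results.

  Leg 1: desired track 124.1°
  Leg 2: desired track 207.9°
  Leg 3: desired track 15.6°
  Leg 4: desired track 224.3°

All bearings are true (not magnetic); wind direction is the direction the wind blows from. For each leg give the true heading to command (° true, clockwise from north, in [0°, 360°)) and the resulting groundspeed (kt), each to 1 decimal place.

Leg 1: desired track 124.1°; wind correction +10.4° → command heading 134.5°, groundspeed 220.7 kt
Leg 2: desired track 207.9°; wind correction +7.1° → command heading 215.0°, groundspeed 167.1 kt
Leg 3: desired track 15.6°; wind correction -9.0° → command heading 6.6°, groundspeed 228.0 kt
Leg 4: desired track 224.3°; wind correction +4.1° → command heading 228.4°, groundspeed 162.5 kt

Leg 1: heading=134.5°, groundspeed=220.7 kt
Leg 2: heading=215.0°, groundspeed=167.1 kt
Leg 3: heading=6.6°, groundspeed=228.0 kt
Leg 4: heading=228.4°, groundspeed=162.5 kt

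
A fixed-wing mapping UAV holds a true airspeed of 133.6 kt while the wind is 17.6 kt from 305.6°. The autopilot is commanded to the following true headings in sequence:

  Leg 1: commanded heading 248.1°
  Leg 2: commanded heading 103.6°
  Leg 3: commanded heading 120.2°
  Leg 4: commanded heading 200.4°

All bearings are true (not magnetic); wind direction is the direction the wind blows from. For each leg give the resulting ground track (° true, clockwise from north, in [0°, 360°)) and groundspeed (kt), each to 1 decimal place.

Leg 1: track=241.3°, groundspeed=125.0 kt
Leg 2: track=106.1°, groundspeed=150.1 kt
Leg 3: track=120.8°, groundspeed=151.1 kt
Leg 4: track=193.4°, groundspeed=139.3 kt

Leg 1: heading 248.1°; drift -6.8° → track 241.3°, groundspeed 125.0 kt
Leg 2: heading 103.6°; drift +2.5° → track 106.1°, groundspeed 150.1 kt
Leg 3: heading 120.2°; drift +0.6° → track 120.8°, groundspeed 151.1 kt
Leg 4: heading 200.4°; drift -7.0° → track 193.4°, groundspeed 139.3 kt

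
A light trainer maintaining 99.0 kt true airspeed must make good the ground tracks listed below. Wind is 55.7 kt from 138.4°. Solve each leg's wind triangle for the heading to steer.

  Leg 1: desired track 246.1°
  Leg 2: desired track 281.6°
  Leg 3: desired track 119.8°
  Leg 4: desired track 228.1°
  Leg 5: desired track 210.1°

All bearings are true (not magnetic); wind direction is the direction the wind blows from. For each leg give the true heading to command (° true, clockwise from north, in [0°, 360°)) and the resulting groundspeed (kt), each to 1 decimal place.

Leg 1: heading=213.7°, groundspeed=100.5 kt
Leg 2: heading=261.9°, groundspeed=137.8 kt
Leg 3: heading=130.1°, groundspeed=44.6 kt
Leg 4: heading=193.9°, groundspeed=81.6 kt
Leg 5: heading=177.8°, groundspeed=66.2 kt

Leg 1: desired track 246.1°; wind correction -32.4° → command heading 213.7°, groundspeed 100.5 kt
Leg 2: desired track 281.6°; wind correction -19.7° → command heading 261.9°, groundspeed 137.8 kt
Leg 3: desired track 119.8°; wind correction +10.3° → command heading 130.1°, groundspeed 44.6 kt
Leg 4: desired track 228.1°; wind correction -34.2° → command heading 193.9°, groundspeed 81.6 kt
Leg 5: desired track 210.1°; wind correction -32.3° → command heading 177.8°, groundspeed 66.2 kt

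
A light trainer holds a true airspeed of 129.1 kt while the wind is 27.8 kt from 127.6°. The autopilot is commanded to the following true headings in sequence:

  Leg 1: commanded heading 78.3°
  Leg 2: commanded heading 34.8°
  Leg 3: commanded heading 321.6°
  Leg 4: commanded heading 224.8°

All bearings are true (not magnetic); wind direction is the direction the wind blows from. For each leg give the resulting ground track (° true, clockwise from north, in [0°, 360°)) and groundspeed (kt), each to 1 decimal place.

Leg 1: track=67.5°, groundspeed=113.0 kt
Leg 2: track=22.8°, groundspeed=133.4 kt
Leg 3: track=319.1°, groundspeed=156.2 kt
Leg 4: track=236.6°, groundspeed=135.4 kt

Leg 1: heading 78.3°; drift -10.8° → track 67.5°, groundspeed 113.0 kt
Leg 2: heading 34.8°; drift -12.0° → track 22.8°, groundspeed 133.4 kt
Leg 3: heading 321.6°; drift -2.5° → track 319.1°, groundspeed 156.2 kt
Leg 4: heading 224.8°; drift +11.8° → track 236.6°, groundspeed 135.4 kt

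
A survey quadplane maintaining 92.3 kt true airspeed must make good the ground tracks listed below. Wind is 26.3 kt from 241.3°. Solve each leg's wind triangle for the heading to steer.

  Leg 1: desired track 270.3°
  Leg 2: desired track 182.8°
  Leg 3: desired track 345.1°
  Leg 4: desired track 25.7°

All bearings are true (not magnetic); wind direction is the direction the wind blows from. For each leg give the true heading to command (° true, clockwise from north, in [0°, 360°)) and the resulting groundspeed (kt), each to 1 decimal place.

Leg 1: heading=262.4°, groundspeed=68.4 kt
Leg 2: heading=196.9°, groundspeed=75.8 kt
Leg 3: heading=329.0°, groundspeed=95.0 kt
Leg 4: heading=16.2°, groundspeed=112.4 kt

Leg 1: desired track 270.3°; wind correction -7.9° → command heading 262.4°, groundspeed 68.4 kt
Leg 2: desired track 182.8°; wind correction +14.1° → command heading 196.9°, groundspeed 75.8 kt
Leg 3: desired track 345.1°; wind correction -16.1° → command heading 329.0°, groundspeed 95.0 kt
Leg 4: desired track 25.7°; wind correction -9.5° → command heading 16.2°, groundspeed 112.4 kt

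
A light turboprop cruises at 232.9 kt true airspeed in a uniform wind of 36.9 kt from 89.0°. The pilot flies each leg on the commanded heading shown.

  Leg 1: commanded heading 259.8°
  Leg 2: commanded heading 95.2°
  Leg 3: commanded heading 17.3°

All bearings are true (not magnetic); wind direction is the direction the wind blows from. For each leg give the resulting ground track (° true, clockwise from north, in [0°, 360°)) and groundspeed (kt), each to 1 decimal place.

Leg 1: track=261.1°, groundspeed=269.4 kt
Leg 2: track=96.4°, groundspeed=196.3 kt
Leg 3: track=8.3°, groundspeed=224.1 kt

Leg 1: heading 259.8°; drift +1.3° → track 261.1°, groundspeed 269.4 kt
Leg 2: heading 95.2°; drift +1.2° → track 96.4°, groundspeed 196.3 kt
Leg 3: heading 17.3°; drift -9.0° → track 8.3°, groundspeed 224.1 kt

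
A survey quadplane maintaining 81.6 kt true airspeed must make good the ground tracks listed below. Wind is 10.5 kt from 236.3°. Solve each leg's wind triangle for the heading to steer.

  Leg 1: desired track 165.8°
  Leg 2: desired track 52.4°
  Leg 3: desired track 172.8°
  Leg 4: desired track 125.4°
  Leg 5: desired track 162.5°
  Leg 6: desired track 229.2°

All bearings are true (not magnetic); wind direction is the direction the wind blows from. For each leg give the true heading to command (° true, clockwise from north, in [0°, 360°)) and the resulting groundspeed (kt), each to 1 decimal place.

Leg 1: desired track 165.8°; wind correction +7.0° → command heading 172.8°, groundspeed 77.5 kt
Leg 2: desired track 52.4°; wind correction -0.5° → command heading 51.9°, groundspeed 92.1 kt
Leg 3: desired track 172.8°; wind correction +6.6° → command heading 179.4°, groundspeed 76.4 kt
Leg 4: desired track 125.4°; wind correction +6.9° → command heading 132.3°, groundspeed 84.8 kt
Leg 5: desired track 162.5°; wind correction +7.1° → command heading 169.6°, groundspeed 78.0 kt
Leg 6: desired track 229.2°; wind correction +0.9° → command heading 230.1°, groundspeed 71.2 kt

Leg 1: heading=172.8°, groundspeed=77.5 kt
Leg 2: heading=51.9°, groundspeed=92.1 kt
Leg 3: heading=179.4°, groundspeed=76.4 kt
Leg 4: heading=132.3°, groundspeed=84.8 kt
Leg 5: heading=169.6°, groundspeed=78.0 kt
Leg 6: heading=230.1°, groundspeed=71.2 kt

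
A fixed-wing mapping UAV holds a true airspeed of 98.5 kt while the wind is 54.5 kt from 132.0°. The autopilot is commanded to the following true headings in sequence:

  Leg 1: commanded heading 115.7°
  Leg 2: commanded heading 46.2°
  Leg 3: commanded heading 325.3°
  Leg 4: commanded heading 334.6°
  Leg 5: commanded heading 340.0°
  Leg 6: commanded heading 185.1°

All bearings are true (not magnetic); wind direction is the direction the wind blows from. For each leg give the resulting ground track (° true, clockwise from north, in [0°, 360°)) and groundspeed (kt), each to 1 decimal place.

Leg 1: heading 115.7°; drift -18.3° → track 97.4°, groundspeed 48.7 kt
Leg 2: heading 46.2°; drift -29.9° → track 16.3°, groundspeed 109.0 kt
Leg 3: heading 325.3°; drift -4.7° → track 320.6°, groundspeed 152.1 kt
Leg 4: heading 334.6°; drift -8.0° → track 326.6°, groundspeed 150.3 kt
Leg 5: heading 340.0°; drift -9.9° → track 330.1°, groundspeed 148.8 kt
Leg 6: heading 185.1°; drift +33.5° → track 218.6°, groundspeed 78.9 kt

Leg 1: track=97.4°, groundspeed=48.7 kt
Leg 2: track=16.3°, groundspeed=109.0 kt
Leg 3: track=320.6°, groundspeed=152.1 kt
Leg 4: track=326.6°, groundspeed=150.3 kt
Leg 5: track=330.1°, groundspeed=148.8 kt
Leg 6: track=218.6°, groundspeed=78.9 kt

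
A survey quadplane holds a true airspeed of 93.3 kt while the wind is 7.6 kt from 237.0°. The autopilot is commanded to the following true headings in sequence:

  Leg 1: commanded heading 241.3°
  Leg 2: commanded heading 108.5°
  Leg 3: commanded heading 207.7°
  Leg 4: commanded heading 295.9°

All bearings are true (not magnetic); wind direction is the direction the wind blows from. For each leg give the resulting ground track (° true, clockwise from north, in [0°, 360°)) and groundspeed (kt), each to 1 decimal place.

Leg 1: track=241.7°, groundspeed=85.7 kt
Leg 2: track=105.0°, groundspeed=98.2 kt
Leg 3: track=205.2°, groundspeed=86.8 kt
Leg 4: track=300.1°, groundspeed=89.6 kt

Leg 1: heading 241.3°; drift +0.4° → track 241.7°, groundspeed 85.7 kt
Leg 2: heading 108.5°; drift -3.5° → track 105.0°, groundspeed 98.2 kt
Leg 3: heading 207.7°; drift -2.5° → track 205.2°, groundspeed 86.8 kt
Leg 4: heading 295.9°; drift +4.2° → track 300.1°, groundspeed 89.6 kt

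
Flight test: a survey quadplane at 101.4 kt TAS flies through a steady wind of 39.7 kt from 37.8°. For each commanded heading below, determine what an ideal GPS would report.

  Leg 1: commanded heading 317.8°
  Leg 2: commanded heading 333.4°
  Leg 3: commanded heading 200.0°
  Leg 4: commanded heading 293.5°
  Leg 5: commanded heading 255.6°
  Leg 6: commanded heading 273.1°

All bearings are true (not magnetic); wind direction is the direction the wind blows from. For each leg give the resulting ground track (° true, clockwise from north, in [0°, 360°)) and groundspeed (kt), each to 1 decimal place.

Leg 1: heading 317.8°; drift -22.5° → track 295.3°, groundspeed 102.3 kt
Leg 2: heading 333.4°; drift -23.0° → track 310.4°, groundspeed 91.5 kt
Leg 3: heading 200.0°; drift +5.0° → track 205.0°, groundspeed 139.7 kt
Leg 4: heading 293.5°; drift -19.1° → track 274.4°, groundspeed 117.7 kt
Leg 5: heading 255.6°; drift -10.4° → track 245.2°, groundspeed 135.0 kt
Leg 6: heading 273.1°; drift -14.7° → track 258.4°, groundspeed 128.2 kt

Leg 1: track=295.3°, groundspeed=102.3 kt
Leg 2: track=310.4°, groundspeed=91.5 kt
Leg 3: track=205.0°, groundspeed=139.7 kt
Leg 4: track=274.4°, groundspeed=117.7 kt
Leg 5: track=245.2°, groundspeed=135.0 kt
Leg 6: track=258.4°, groundspeed=128.2 kt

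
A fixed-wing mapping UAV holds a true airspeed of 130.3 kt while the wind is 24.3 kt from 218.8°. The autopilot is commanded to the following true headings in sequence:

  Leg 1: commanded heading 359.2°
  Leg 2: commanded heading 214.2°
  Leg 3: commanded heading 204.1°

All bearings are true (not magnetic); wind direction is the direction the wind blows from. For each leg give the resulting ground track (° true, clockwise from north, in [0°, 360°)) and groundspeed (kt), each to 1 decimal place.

Leg 1: track=5.1°, groundspeed=149.8 kt
Leg 2: track=213.1°, groundspeed=106.1 kt
Leg 3: track=200.8°, groundspeed=107.0 kt

Leg 1: heading 359.2°; drift +5.9° → track 5.1°, groundspeed 149.8 kt
Leg 2: heading 214.2°; drift -1.1° → track 213.1°, groundspeed 106.1 kt
Leg 3: heading 204.1°; drift -3.3° → track 200.8°, groundspeed 107.0 kt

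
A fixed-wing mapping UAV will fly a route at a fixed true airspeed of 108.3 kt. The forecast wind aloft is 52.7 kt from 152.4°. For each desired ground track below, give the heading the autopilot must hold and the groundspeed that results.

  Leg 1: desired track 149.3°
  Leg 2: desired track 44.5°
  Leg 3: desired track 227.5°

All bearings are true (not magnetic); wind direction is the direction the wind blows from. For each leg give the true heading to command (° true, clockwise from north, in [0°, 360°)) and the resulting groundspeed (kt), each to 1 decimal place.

Leg 1: heading=150.8°, groundspeed=55.6 kt
Leg 2: heading=72.1°, groundspeed=112.2 kt
Leg 3: heading=199.4°, groundspeed=82.0 kt

Leg 1: desired track 149.3°; wind correction +1.5° → command heading 150.8°, groundspeed 55.6 kt
Leg 2: desired track 44.5°; wind correction +27.6° → command heading 72.1°, groundspeed 112.2 kt
Leg 3: desired track 227.5°; wind correction -28.1° → command heading 199.4°, groundspeed 82.0 kt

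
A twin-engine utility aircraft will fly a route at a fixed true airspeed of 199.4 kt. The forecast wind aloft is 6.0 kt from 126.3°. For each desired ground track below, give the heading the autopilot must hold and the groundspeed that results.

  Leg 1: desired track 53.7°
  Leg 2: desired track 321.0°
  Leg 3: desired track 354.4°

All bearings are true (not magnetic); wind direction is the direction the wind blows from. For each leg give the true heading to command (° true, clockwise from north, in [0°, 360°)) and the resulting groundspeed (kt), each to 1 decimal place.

Leg 1: desired track 53.7°; wind correction +1.6° → command heading 55.3°, groundspeed 197.5 kt
Leg 2: desired track 321.0°; wind correction +0.4° → command heading 321.4°, groundspeed 205.2 kt
Leg 3: desired track 354.4°; wind correction +1.3° → command heading 355.7°, groundspeed 203.4 kt

Leg 1: heading=55.3°, groundspeed=197.5 kt
Leg 2: heading=321.4°, groundspeed=205.2 kt
Leg 3: heading=355.7°, groundspeed=203.4 kt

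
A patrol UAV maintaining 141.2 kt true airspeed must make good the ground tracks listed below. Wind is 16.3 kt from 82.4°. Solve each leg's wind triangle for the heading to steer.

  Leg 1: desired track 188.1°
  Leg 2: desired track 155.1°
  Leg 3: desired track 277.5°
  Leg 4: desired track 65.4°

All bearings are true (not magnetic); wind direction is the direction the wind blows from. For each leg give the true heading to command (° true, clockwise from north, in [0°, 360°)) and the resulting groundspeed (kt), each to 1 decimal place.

Leg 1: desired track 188.1°; wind correction -6.4° → command heading 181.7°, groundspeed 144.7 kt
Leg 2: desired track 155.1°; wind correction -6.3° → command heading 148.8°, groundspeed 135.5 kt
Leg 3: desired track 277.5°; wind correction +1.7° → command heading 279.2°, groundspeed 156.9 kt
Leg 4: desired track 65.4°; wind correction +1.9° → command heading 67.3°, groundspeed 125.5 kt

Leg 1: heading=181.7°, groundspeed=144.7 kt
Leg 2: heading=148.8°, groundspeed=135.5 kt
Leg 3: heading=279.2°, groundspeed=156.9 kt
Leg 4: heading=67.3°, groundspeed=125.5 kt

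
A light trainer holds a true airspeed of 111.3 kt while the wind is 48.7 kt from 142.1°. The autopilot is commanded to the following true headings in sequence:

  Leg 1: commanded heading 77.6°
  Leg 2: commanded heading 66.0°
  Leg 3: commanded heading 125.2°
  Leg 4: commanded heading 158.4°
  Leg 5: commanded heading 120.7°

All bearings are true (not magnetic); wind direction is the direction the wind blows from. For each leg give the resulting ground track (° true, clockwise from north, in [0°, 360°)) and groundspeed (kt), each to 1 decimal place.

Leg 1: heading 77.6°; drift -25.9° → track 51.7°, groundspeed 100.5 kt
Leg 2: heading 66.0°; drift -25.4° → track 40.6°, groundspeed 110.3 kt
Leg 3: heading 125.2°; drift -12.3° → track 112.9°, groundspeed 66.2 kt
Leg 4: heading 158.4°; drift +12.0° → track 170.4°, groundspeed 66.0 kt
Leg 5: heading 120.7°; drift -15.1° → track 105.6°, groundspeed 68.3 kt

Leg 1: track=51.7°, groundspeed=100.5 kt
Leg 2: track=40.6°, groundspeed=110.3 kt
Leg 3: track=112.9°, groundspeed=66.2 kt
Leg 4: track=170.4°, groundspeed=66.0 kt
Leg 5: track=105.6°, groundspeed=68.3 kt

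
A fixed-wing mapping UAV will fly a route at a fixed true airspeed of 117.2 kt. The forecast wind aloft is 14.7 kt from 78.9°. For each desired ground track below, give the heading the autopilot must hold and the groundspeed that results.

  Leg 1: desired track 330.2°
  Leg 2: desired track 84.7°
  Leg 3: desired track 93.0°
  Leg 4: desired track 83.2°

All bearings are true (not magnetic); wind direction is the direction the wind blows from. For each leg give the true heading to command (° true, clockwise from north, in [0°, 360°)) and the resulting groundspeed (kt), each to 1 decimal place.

Leg 1: desired track 330.2°; wind correction +6.8° → command heading 337.0°, groundspeed 121.1 kt
Leg 2: desired track 84.7°; wind correction -0.7° → command heading 84.0°, groundspeed 102.6 kt
Leg 3: desired track 93.0°; wind correction -1.8° → command heading 91.2°, groundspeed 102.9 kt
Leg 4: desired track 83.2°; wind correction -0.5° → command heading 82.7°, groundspeed 102.5 kt

Leg 1: heading=337.0°, groundspeed=121.1 kt
Leg 2: heading=84.0°, groundspeed=102.6 kt
Leg 3: heading=91.2°, groundspeed=102.9 kt
Leg 4: heading=82.7°, groundspeed=102.5 kt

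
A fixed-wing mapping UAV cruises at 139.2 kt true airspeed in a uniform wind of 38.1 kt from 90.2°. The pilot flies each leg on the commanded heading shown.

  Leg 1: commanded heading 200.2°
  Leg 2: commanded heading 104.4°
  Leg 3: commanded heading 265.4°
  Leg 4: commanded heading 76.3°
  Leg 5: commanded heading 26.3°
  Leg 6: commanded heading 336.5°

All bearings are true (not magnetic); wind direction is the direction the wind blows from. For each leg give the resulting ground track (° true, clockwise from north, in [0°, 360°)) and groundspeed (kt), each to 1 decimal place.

Leg 1: heading 200.2°; drift +13.2° → track 213.4°, groundspeed 156.4 kt
Leg 2: heading 104.4°; drift +5.2° → track 109.6°, groundspeed 102.7 kt
Leg 3: heading 265.4°; drift +1.0° → track 266.4°, groundspeed 177.2 kt
Leg 4: heading 76.3°; drift -5.1° → track 71.2°, groundspeed 102.6 kt
Leg 5: heading 26.3°; drift -15.6° → track 10.7°, groundspeed 127.1 kt
Leg 6: heading 336.5°; drift -12.7° → track 323.8°, groundspeed 158.4 kt

Leg 1: track=213.4°, groundspeed=156.4 kt
Leg 2: track=109.6°, groundspeed=102.7 kt
Leg 3: track=266.4°, groundspeed=177.2 kt
Leg 4: track=71.2°, groundspeed=102.6 kt
Leg 5: track=10.7°, groundspeed=127.1 kt
Leg 6: track=323.8°, groundspeed=158.4 kt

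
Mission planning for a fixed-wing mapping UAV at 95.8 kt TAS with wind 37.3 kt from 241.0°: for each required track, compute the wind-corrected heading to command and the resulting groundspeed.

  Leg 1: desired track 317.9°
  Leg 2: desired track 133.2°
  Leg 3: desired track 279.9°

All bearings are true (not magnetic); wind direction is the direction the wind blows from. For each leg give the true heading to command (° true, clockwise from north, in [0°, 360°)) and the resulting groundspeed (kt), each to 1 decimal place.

Leg 1: desired track 317.9°; wind correction -22.3° → command heading 295.6°, groundspeed 80.2 kt
Leg 2: desired track 133.2°; wind correction +21.8° → command heading 155.0°, groundspeed 100.4 kt
Leg 3: desired track 279.9°; wind correction -14.2° → command heading 265.7°, groundspeed 63.9 kt

Leg 1: heading=295.6°, groundspeed=80.2 kt
Leg 2: heading=155.0°, groundspeed=100.4 kt
Leg 3: heading=265.7°, groundspeed=63.9 kt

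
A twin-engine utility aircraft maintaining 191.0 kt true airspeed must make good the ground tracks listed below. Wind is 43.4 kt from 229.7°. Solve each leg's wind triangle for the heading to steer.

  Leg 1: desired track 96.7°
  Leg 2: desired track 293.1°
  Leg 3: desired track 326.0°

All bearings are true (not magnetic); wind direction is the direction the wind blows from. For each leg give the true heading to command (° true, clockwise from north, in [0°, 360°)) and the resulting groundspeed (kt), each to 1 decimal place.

Leg 1: desired track 96.7°; wind correction +9.6° → command heading 106.3°, groundspeed 217.9 kt
Leg 2: desired track 293.1°; wind correction -11.7° → command heading 281.4°, groundspeed 167.6 kt
Leg 3: desired track 326.0°; wind correction -13.1° → command heading 312.9°, groundspeed 190.8 kt

Leg 1: heading=106.3°, groundspeed=217.9 kt
Leg 2: heading=281.4°, groundspeed=167.6 kt
Leg 3: heading=312.9°, groundspeed=190.8 kt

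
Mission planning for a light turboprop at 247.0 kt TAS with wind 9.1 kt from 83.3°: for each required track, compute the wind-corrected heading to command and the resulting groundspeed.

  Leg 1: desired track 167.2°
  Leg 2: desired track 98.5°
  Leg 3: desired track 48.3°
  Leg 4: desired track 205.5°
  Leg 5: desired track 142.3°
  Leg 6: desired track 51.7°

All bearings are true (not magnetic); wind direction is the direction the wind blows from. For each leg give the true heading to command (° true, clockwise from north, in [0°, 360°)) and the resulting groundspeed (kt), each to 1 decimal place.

Leg 1: desired track 167.2°; wind correction -2.1° → command heading 165.1°, groundspeed 245.9 kt
Leg 2: desired track 98.5°; wind correction -0.6° → command heading 97.9°, groundspeed 238.2 kt
Leg 3: desired track 48.3°; wind correction +1.2° → command heading 49.5°, groundspeed 239.5 kt
Leg 4: desired track 205.5°; wind correction -1.8° → command heading 203.7°, groundspeed 251.7 kt
Leg 5: desired track 142.3°; wind correction -1.8° → command heading 140.5°, groundspeed 242.2 kt
Leg 6: desired track 51.7°; wind correction +1.1° → command heading 52.8°, groundspeed 239.2 kt

Leg 1: heading=165.1°, groundspeed=245.9 kt
Leg 2: heading=97.9°, groundspeed=238.2 kt
Leg 3: heading=49.5°, groundspeed=239.5 kt
Leg 4: heading=203.7°, groundspeed=251.7 kt
Leg 5: heading=140.5°, groundspeed=242.2 kt
Leg 6: heading=52.8°, groundspeed=239.2 kt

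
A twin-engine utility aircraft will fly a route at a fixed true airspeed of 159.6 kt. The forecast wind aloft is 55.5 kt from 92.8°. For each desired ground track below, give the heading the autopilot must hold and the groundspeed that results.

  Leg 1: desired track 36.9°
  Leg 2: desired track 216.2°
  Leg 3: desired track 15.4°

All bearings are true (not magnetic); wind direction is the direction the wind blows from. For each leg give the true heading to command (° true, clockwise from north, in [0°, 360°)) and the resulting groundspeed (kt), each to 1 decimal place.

Leg 1: desired track 36.9°; wind correction +16.7° → command heading 53.6°, groundspeed 121.7 kt
Leg 2: desired track 216.2°; wind correction -16.9° → command heading 199.3°, groundspeed 183.3 kt
Leg 3: desired track 15.4°; wind correction +19.8° → command heading 35.2°, groundspeed 138.0 kt

Leg 1: heading=53.6°, groundspeed=121.7 kt
Leg 2: heading=199.3°, groundspeed=183.3 kt
Leg 3: heading=35.2°, groundspeed=138.0 kt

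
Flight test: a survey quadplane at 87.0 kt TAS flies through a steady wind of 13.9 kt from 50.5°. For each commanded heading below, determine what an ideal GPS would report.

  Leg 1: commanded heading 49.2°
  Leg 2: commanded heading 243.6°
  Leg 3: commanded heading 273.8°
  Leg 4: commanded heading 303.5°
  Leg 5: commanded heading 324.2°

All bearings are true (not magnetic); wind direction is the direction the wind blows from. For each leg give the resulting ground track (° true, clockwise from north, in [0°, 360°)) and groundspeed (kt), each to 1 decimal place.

Leg 1: heading 49.2°; drift -0.2° → track 49.0°, groundspeed 73.1 kt
Leg 2: heading 243.6°; drift -1.8° → track 241.8°, groundspeed 100.6 kt
Leg 3: heading 273.8°; drift -5.6° → track 268.2°, groundspeed 97.6 kt
Leg 4: heading 303.5°; drift -8.3° → track 295.2°, groundspeed 92.0 kt
Leg 5: heading 324.2°; drift -9.2° → track 315.0°, groundspeed 87.2 kt

Leg 1: track=49.0°, groundspeed=73.1 kt
Leg 2: track=241.8°, groundspeed=100.6 kt
Leg 3: track=268.2°, groundspeed=97.6 kt
Leg 4: track=295.2°, groundspeed=92.0 kt
Leg 5: track=315.0°, groundspeed=87.2 kt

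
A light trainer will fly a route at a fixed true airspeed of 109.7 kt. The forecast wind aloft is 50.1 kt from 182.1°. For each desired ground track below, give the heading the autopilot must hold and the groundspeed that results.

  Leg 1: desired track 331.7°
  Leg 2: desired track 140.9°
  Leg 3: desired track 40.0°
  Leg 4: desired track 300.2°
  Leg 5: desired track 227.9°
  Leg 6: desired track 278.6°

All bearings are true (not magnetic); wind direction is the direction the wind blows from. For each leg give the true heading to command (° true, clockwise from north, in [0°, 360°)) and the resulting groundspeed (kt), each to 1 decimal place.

Leg 1: heading=318.3°, groundspeed=149.9 kt
Leg 2: heading=158.4°, groundspeed=66.9 kt
Leg 3: heading=56.3°, groundspeed=144.8 kt
Leg 4: heading=276.4°, groundspeed=124.0 kt
Leg 5: heading=208.8°, groundspeed=68.7 kt
Leg 6: heading=251.6°, groundspeed=103.4 kt

Leg 1: desired track 331.7°; wind correction -13.4° → command heading 318.3°, groundspeed 149.9 kt
Leg 2: desired track 140.9°; wind correction +17.5° → command heading 158.4°, groundspeed 66.9 kt
Leg 3: desired track 40.0°; wind correction +16.3° → command heading 56.3°, groundspeed 144.8 kt
Leg 4: desired track 300.2°; wind correction -23.8° → command heading 276.4°, groundspeed 124.0 kt
Leg 5: desired track 227.9°; wind correction -19.1° → command heading 208.8°, groundspeed 68.7 kt
Leg 6: desired track 278.6°; wind correction -27.0° → command heading 251.6°, groundspeed 103.4 kt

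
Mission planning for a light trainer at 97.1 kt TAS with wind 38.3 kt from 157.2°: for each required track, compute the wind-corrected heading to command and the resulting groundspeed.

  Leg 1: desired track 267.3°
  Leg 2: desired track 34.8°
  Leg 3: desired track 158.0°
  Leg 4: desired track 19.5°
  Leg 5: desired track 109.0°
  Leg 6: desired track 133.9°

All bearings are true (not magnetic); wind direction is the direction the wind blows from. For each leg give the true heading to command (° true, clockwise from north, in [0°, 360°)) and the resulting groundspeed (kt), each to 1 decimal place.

Leg 1: heading=245.6°, groundspeed=103.4 kt
Leg 2: heading=54.3°, groundspeed=112.1 kt
Leg 3: heading=157.7°, groundspeed=58.8 kt
Leg 4: heading=34.9°, groundspeed=121.9 kt
Leg 5: heading=126.1°, groundspeed=67.3 kt
Leg 6: heading=142.9°, groundspeed=60.7 kt

Leg 1: desired track 267.3°; wind correction -21.7° → command heading 245.6°, groundspeed 103.4 kt
Leg 2: desired track 34.8°; wind correction +19.5° → command heading 54.3°, groundspeed 112.1 kt
Leg 3: desired track 158.0°; wind correction -0.3° → command heading 157.7°, groundspeed 58.8 kt
Leg 4: desired track 19.5°; wind correction +15.4° → command heading 34.9°, groundspeed 121.9 kt
Leg 5: desired track 109.0°; wind correction +17.1° → command heading 126.1°, groundspeed 67.3 kt
Leg 6: desired track 133.9°; wind correction +9.0° → command heading 142.9°, groundspeed 60.7 kt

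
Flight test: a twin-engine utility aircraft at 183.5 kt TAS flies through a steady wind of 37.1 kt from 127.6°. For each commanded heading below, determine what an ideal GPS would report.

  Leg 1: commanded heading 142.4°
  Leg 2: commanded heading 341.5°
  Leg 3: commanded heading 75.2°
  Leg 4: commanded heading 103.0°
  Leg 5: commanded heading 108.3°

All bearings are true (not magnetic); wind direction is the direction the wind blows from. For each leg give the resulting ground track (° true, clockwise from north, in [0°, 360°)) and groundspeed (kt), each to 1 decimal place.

Leg 1: heading 142.4°; drift +3.7° → track 146.1°, groundspeed 147.9 kt
Leg 2: heading 341.5°; drift -5.5° → track 336.0°, groundspeed 215.3 kt
Leg 3: heading 75.2°; drift -10.4° → track 64.8°, groundspeed 163.5 kt
Leg 4: heading 103.0°; drift -5.9° → track 97.1°, groundspeed 150.6 kt
Leg 5: heading 108.3°; drift -4.7° → track 103.6°, groundspeed 149.0 kt

Leg 1: track=146.1°, groundspeed=147.9 kt
Leg 2: track=336.0°, groundspeed=215.3 kt
Leg 3: track=64.8°, groundspeed=163.5 kt
Leg 4: track=97.1°, groundspeed=150.6 kt
Leg 5: track=103.6°, groundspeed=149.0 kt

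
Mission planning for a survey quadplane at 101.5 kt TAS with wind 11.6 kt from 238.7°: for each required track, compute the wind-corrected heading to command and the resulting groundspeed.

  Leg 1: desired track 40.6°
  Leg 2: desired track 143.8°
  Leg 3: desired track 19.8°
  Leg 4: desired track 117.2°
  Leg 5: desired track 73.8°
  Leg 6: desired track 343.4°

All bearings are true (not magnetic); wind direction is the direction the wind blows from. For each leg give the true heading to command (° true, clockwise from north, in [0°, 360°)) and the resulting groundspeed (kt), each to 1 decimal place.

Leg 1: desired track 40.6°; wind correction -2.0° → command heading 38.6°, groundspeed 112.5 kt
Leg 2: desired track 143.8°; wind correction +6.5° → command heading 150.3°, groundspeed 101.8 kt
Leg 3: desired track 19.8°; wind correction -4.1° → command heading 15.7°, groundspeed 110.3 kt
Leg 4: desired track 117.2°; wind correction +5.6° → command heading 122.8°, groundspeed 107.1 kt
Leg 5: desired track 73.8°; wind correction +1.7° → command heading 75.5°, groundspeed 112.7 kt
Leg 6: desired track 343.4°; wind correction -6.3° → command heading 337.1°, groundspeed 103.8 kt

Leg 1: heading=38.6°, groundspeed=112.5 kt
Leg 2: heading=150.3°, groundspeed=101.8 kt
Leg 3: heading=15.7°, groundspeed=110.3 kt
Leg 4: heading=122.8°, groundspeed=107.1 kt
Leg 5: heading=75.5°, groundspeed=112.7 kt
Leg 6: heading=337.1°, groundspeed=103.8 kt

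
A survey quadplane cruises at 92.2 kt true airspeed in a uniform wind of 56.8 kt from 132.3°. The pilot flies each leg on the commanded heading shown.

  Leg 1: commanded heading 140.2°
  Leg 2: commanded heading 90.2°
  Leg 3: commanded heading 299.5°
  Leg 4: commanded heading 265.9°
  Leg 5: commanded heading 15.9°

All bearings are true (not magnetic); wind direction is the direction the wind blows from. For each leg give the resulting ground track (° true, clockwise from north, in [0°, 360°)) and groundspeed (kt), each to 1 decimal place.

Leg 1: track=152.5°, groundspeed=36.8 kt
Leg 2: track=52.9°, groundspeed=62.9 kt
Leg 3: track=304.4°, groundspeed=148.1 kt
Leg 4: track=283.3°, groundspeed=137.7 kt
Leg 5: track=352.5°, groundspeed=128.0 kt

Leg 1: heading 140.2°; drift +12.3° → track 152.5°, groundspeed 36.8 kt
Leg 2: heading 90.2°; drift -37.3° → track 52.9°, groundspeed 62.9 kt
Leg 3: heading 299.5°; drift +4.9° → track 304.4°, groundspeed 148.1 kt
Leg 4: heading 265.9°; drift +17.4° → track 283.3°, groundspeed 137.7 kt
Leg 5: heading 15.9°; drift -23.4° → track 352.5°, groundspeed 128.0 kt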